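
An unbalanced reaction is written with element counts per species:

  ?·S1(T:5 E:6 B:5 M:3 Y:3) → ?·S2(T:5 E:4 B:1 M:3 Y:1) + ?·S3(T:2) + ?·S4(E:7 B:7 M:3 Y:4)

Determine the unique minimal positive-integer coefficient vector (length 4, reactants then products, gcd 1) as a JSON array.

Coefficients: [3, 1, 5, 2]

T: 3·5 = 15 | 1·5+5·2+2·0 = 15
E: 3·6 = 18 | 1·4+5·0+2·7 = 18
B: 3·5 = 15 | 1·1+5·0+2·7 = 15
M: 3·3 = 9 | 1·3+5·0+2·3 = 9
Y: 3·3 = 9 | 1·1+5·0+2·4 = 9
gcd(3,1,5,2) = 1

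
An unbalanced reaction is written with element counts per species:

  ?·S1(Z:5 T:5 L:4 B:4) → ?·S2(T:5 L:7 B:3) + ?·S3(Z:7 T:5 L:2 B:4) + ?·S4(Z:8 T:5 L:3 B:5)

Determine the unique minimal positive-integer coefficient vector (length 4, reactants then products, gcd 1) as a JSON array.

Coefficients: [3, 1, 1, 1]

Z: 3·5 = 15 | 1·0+1·7+1·8 = 15
T: 3·5 = 15 | 1·5+1·5+1·5 = 15
L: 3·4 = 12 | 1·7+1·2+1·3 = 12
B: 3·4 = 12 | 1·3+1·4+1·5 = 12
gcd(3,1,1,1) = 1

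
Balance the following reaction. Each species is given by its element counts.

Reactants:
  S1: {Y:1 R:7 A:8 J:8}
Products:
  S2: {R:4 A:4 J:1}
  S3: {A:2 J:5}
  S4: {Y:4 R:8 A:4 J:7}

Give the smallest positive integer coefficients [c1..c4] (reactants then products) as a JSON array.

Coefficients: [4, 5, 4, 1]

Y: 4·1 = 4 | 5·0+4·0+1·4 = 4
R: 4·7 = 28 | 5·4+4·0+1·8 = 28
A: 4·8 = 32 | 5·4+4·2+1·4 = 32
J: 4·8 = 32 | 5·1+4·5+1·7 = 32
gcd(4,5,4,1) = 1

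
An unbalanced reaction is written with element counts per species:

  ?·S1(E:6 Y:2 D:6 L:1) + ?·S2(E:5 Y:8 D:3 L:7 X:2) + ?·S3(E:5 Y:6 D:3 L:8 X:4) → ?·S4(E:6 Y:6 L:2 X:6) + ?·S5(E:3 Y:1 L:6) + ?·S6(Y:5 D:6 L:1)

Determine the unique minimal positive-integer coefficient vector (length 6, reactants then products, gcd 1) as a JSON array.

Coefficients: [1, 3, 3, 3, 6, 4]

E: 1·6+3·5+3·5 = 36 | 3·6+6·3+4·0 = 36
Y: 1·2+3·8+3·6 = 44 | 3·6+6·1+4·5 = 44
D: 1·6+3·3+3·3 = 24 | 3·0+6·0+4·6 = 24
L: 1·1+3·7+3·8 = 46 | 3·2+6·6+4·1 = 46
X: 1·0+3·2+3·4 = 18 | 3·6+6·0+4·0 = 18
gcd(1,3,3,3,6,4) = 1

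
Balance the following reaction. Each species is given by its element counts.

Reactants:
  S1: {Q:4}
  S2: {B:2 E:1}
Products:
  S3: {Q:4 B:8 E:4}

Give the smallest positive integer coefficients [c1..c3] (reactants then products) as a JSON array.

Coefficients: [1, 4, 1]

Q: 1·4+4·0 = 4 | 1·4 = 4
B: 1·0+4·2 = 8 | 1·8 = 8
E: 1·0+4·1 = 4 | 1·4 = 4
gcd(1,4,1) = 1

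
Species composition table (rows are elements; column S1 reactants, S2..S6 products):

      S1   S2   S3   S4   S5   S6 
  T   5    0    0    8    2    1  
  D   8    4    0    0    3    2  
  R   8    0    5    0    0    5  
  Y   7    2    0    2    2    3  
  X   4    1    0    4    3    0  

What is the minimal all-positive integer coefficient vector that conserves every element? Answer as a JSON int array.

T: 5·5 = 25 | 6·0+3·0+2·8+2·2+5·1 = 25
D: 5·8 = 40 | 6·4+3·0+2·0+2·3+5·2 = 40
R: 5·8 = 40 | 6·0+3·5+2·0+2·0+5·5 = 40
Y: 5·7 = 35 | 6·2+3·0+2·2+2·2+5·3 = 35
X: 5·4 = 20 | 6·1+3·0+2·4+2·3+5·0 = 20
gcd(5,6,3,2,2,5) = 1

Coefficients: [5, 6, 3, 2, 2, 5]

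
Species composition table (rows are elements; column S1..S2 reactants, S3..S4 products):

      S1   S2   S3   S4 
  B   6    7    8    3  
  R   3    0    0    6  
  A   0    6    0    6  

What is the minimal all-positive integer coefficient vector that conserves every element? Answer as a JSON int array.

B: 2·6+1·7 = 19 | 2·8+1·3 = 19
R: 2·3+1·0 = 6 | 2·0+1·6 = 6
A: 2·0+1·6 = 6 | 2·0+1·6 = 6
gcd(2,1,2,1) = 1

Coefficients: [2, 1, 2, 1]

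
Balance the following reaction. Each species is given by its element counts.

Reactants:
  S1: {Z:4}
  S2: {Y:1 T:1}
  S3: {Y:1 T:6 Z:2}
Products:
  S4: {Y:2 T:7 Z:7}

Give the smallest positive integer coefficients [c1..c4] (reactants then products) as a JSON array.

Y: 5·0+4·1+4·1 = 8 | 4·2 = 8
T: 5·0+4·1+4·6 = 28 | 4·7 = 28
Z: 5·4+4·0+4·2 = 28 | 4·7 = 28
gcd(5,4,4,4) = 1

Coefficients: [5, 4, 4, 4]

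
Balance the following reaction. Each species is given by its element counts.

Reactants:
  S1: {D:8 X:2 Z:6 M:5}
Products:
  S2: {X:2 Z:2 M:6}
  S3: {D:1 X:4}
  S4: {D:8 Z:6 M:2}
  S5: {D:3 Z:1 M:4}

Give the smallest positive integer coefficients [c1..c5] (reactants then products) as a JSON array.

Coefficients: [6, 2, 2, 5, 2]

D: 6·8 = 48 | 2·0+2·1+5·8+2·3 = 48
X: 6·2 = 12 | 2·2+2·4+5·0+2·0 = 12
Z: 6·6 = 36 | 2·2+2·0+5·6+2·1 = 36
M: 6·5 = 30 | 2·6+2·0+5·2+2·4 = 30
gcd(6,2,2,5,2) = 1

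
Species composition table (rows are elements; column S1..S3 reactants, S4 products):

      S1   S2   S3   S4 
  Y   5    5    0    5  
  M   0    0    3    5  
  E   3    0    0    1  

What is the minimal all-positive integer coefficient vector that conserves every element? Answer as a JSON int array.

Coefficients: [1, 2, 5, 3]

Y: 1·5+2·5+5·0 = 15 | 3·5 = 15
M: 1·0+2·0+5·3 = 15 | 3·5 = 15
E: 1·3+2·0+5·0 = 3 | 3·1 = 3
gcd(1,2,5,3) = 1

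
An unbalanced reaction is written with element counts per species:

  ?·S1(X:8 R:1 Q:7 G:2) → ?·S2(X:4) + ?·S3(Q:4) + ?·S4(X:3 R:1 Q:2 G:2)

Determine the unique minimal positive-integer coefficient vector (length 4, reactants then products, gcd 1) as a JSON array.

Coefficients: [4, 5, 5, 4]

X: 4·8 = 32 | 5·4+5·0+4·3 = 32
R: 4·1 = 4 | 5·0+5·0+4·1 = 4
Q: 4·7 = 28 | 5·0+5·4+4·2 = 28
G: 4·2 = 8 | 5·0+5·0+4·2 = 8
gcd(4,5,5,4) = 1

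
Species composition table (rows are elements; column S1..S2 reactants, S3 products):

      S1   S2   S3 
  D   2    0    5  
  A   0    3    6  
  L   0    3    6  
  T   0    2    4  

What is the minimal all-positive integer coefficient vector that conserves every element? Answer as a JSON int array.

Coefficients: [5, 4, 2]

D: 5·2+4·0 = 10 | 2·5 = 10
A: 5·0+4·3 = 12 | 2·6 = 12
L: 5·0+4·3 = 12 | 2·6 = 12
T: 5·0+4·2 = 8 | 2·4 = 8
gcd(5,4,2) = 1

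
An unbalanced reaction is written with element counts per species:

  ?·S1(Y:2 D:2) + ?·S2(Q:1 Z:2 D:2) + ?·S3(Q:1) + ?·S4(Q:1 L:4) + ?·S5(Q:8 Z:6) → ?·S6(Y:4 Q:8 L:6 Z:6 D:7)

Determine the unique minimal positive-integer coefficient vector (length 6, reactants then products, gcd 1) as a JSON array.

Y: 4·2+3·0+2·0+3·0+1·0 = 8 | 2·4 = 8
Q: 4·0+3·1+2·1+3·1+1·8 = 16 | 2·8 = 16
L: 4·0+3·0+2·0+3·4+1·0 = 12 | 2·6 = 12
Z: 4·0+3·2+2·0+3·0+1·6 = 12 | 2·6 = 12
D: 4·2+3·2+2·0+3·0+1·0 = 14 | 2·7 = 14
gcd(4,3,2,3,1,2) = 1

Coefficients: [4, 3, 2, 3, 1, 2]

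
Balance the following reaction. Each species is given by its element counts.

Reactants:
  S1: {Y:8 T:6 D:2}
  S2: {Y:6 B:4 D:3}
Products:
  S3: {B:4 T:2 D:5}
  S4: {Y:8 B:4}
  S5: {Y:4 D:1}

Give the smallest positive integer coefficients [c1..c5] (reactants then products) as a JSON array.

Y: 1·8+6·6 = 44 | 3·0+3·8+5·4 = 44
B: 1·0+6·4 = 24 | 3·4+3·4+5·0 = 24
T: 1·6+6·0 = 6 | 3·2+3·0+5·0 = 6
D: 1·2+6·3 = 20 | 3·5+3·0+5·1 = 20
gcd(1,6,3,3,5) = 1

Coefficients: [1, 6, 3, 3, 5]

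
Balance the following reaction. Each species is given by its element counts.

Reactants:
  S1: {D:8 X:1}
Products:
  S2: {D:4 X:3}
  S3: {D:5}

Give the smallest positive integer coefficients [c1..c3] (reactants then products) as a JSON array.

Coefficients: [3, 1, 4]

D: 3·8 = 24 | 1·4+4·5 = 24
X: 3·1 = 3 | 1·3+4·0 = 3
gcd(3,1,4) = 1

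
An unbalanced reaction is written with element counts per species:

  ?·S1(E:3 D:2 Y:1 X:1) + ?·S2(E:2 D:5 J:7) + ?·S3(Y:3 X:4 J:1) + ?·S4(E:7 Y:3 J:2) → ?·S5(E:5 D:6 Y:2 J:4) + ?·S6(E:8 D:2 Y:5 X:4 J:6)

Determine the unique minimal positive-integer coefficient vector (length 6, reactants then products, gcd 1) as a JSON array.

E: 4·3+4·2+4·0+5·7 = 55 | 3·5+5·8 = 55
D: 4·2+4·5+4·0+5·0 = 28 | 3·6+5·2 = 28
Y: 4·1+4·0+4·3+5·3 = 31 | 3·2+5·5 = 31
X: 4·1+4·0+4·4+5·0 = 20 | 3·0+5·4 = 20
J: 4·0+4·7+4·1+5·2 = 42 | 3·4+5·6 = 42
gcd(4,4,4,5,3,5) = 1

Coefficients: [4, 4, 4, 5, 3, 5]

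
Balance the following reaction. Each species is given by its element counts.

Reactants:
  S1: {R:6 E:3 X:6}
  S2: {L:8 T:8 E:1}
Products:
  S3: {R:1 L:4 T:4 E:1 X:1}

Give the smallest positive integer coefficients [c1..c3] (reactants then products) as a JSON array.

R: 1·6+3·0 = 6 | 6·1 = 6
L: 1·0+3·8 = 24 | 6·4 = 24
T: 1·0+3·8 = 24 | 6·4 = 24
E: 1·3+3·1 = 6 | 6·1 = 6
X: 1·6+3·0 = 6 | 6·1 = 6
gcd(1,3,6) = 1

Coefficients: [1, 3, 6]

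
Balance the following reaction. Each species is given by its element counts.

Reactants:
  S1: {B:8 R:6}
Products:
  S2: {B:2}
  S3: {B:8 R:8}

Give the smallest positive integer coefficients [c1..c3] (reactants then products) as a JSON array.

Coefficients: [4, 4, 3]

B: 4·8 = 32 | 4·2+3·8 = 32
R: 4·6 = 24 | 4·0+3·8 = 24
gcd(4,4,3) = 1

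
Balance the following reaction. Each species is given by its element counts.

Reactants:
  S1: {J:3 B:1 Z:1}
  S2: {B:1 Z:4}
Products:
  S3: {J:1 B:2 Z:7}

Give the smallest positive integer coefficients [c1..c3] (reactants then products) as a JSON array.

J: 1·3+5·0 = 3 | 3·1 = 3
B: 1·1+5·1 = 6 | 3·2 = 6
Z: 1·1+5·4 = 21 | 3·7 = 21
gcd(1,5,3) = 1

Coefficients: [1, 5, 3]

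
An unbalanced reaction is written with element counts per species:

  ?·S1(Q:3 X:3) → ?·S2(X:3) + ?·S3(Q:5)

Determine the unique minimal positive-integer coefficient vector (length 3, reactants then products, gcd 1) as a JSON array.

Q: 5·3 = 15 | 5·0+3·5 = 15
X: 5·3 = 15 | 5·3+3·0 = 15
gcd(5,5,3) = 1

Coefficients: [5, 5, 3]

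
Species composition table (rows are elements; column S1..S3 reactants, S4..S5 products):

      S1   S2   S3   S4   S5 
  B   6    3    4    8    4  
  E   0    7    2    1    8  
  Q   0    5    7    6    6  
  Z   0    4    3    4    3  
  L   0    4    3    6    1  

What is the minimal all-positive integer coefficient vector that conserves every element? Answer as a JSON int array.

Coefficients: [5, 6, 6, 6, 6]

B: 5·6+6·3+6·4 = 72 | 6·8+6·4 = 72
E: 5·0+6·7+6·2 = 54 | 6·1+6·8 = 54
Q: 5·0+6·5+6·7 = 72 | 6·6+6·6 = 72
Z: 5·0+6·4+6·3 = 42 | 6·4+6·3 = 42
L: 5·0+6·4+6·3 = 42 | 6·6+6·1 = 42
gcd(5,6,6,6,6) = 1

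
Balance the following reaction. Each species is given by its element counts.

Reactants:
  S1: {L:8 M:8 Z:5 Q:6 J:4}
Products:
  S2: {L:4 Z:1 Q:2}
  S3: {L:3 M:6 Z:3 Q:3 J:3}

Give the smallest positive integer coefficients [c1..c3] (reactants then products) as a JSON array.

L: 3·8 = 24 | 3·4+4·3 = 24
M: 3·8 = 24 | 3·0+4·6 = 24
Z: 3·5 = 15 | 3·1+4·3 = 15
Q: 3·6 = 18 | 3·2+4·3 = 18
J: 3·4 = 12 | 3·0+4·3 = 12
gcd(3,3,4) = 1

Coefficients: [3, 3, 4]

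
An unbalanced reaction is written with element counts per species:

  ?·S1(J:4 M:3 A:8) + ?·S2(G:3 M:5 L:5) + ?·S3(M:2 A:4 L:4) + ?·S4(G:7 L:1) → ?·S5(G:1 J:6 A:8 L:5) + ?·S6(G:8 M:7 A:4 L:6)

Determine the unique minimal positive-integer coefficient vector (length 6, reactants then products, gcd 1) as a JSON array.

Coefficients: [3, 5, 4, 5, 2, 6]

G: 3·0+5·3+4·0+5·7 = 50 | 2·1+6·8 = 50
J: 3·4+5·0+4·0+5·0 = 12 | 2·6+6·0 = 12
M: 3·3+5·5+4·2+5·0 = 42 | 2·0+6·7 = 42
A: 3·8+5·0+4·4+5·0 = 40 | 2·8+6·4 = 40
L: 3·0+5·5+4·4+5·1 = 46 | 2·5+6·6 = 46
gcd(3,5,4,5,2,6) = 1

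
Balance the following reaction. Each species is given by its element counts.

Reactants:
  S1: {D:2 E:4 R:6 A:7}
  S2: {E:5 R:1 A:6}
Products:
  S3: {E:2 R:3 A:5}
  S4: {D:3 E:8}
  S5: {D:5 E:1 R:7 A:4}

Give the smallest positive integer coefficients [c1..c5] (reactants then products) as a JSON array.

D: 4·2+1·0 = 8 | 6·0+1·3+1·5 = 8
E: 4·4+1·5 = 21 | 6·2+1·8+1·1 = 21
R: 4·6+1·1 = 25 | 6·3+1·0+1·7 = 25
A: 4·7+1·6 = 34 | 6·5+1·0+1·4 = 34
gcd(4,1,6,1,1) = 1

Coefficients: [4, 1, 6, 1, 1]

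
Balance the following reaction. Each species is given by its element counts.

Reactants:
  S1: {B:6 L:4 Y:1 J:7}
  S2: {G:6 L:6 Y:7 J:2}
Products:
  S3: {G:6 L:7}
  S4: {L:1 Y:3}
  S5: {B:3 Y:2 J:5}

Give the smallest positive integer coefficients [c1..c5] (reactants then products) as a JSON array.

Coefficients: [2, 3, 3, 5, 4]

B: 2·6+3·0 = 12 | 3·0+5·0+4·3 = 12
G: 2·0+3·6 = 18 | 3·6+5·0+4·0 = 18
L: 2·4+3·6 = 26 | 3·7+5·1+4·0 = 26
Y: 2·1+3·7 = 23 | 3·0+5·3+4·2 = 23
J: 2·7+3·2 = 20 | 3·0+5·0+4·5 = 20
gcd(2,3,3,5,4) = 1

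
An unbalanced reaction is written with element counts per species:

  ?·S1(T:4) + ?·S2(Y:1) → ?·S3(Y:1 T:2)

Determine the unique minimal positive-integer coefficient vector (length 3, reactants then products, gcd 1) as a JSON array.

Coefficients: [1, 2, 2]

Y: 1·0+2·1 = 2 | 2·1 = 2
T: 1·4+2·0 = 4 | 2·2 = 4
gcd(1,2,2) = 1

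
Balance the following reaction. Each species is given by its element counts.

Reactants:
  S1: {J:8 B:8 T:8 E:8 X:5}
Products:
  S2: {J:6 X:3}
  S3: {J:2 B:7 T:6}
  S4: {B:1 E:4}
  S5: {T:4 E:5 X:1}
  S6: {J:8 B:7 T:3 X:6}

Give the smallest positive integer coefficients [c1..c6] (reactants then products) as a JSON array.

Coefficients: [5, 3, 3, 5, 4, 2]

J: 5·8 = 40 | 3·6+3·2+5·0+4·0+2·8 = 40
B: 5·8 = 40 | 3·0+3·7+5·1+4·0+2·7 = 40
T: 5·8 = 40 | 3·0+3·6+5·0+4·4+2·3 = 40
E: 5·8 = 40 | 3·0+3·0+5·4+4·5+2·0 = 40
X: 5·5 = 25 | 3·3+3·0+5·0+4·1+2·6 = 25
gcd(5,3,3,5,4,2) = 1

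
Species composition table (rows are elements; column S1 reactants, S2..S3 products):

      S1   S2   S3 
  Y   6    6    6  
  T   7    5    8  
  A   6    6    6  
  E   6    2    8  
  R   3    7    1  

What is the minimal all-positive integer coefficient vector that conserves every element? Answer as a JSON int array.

Coefficients: [3, 1, 2]

Y: 3·6 = 18 | 1·6+2·6 = 18
T: 3·7 = 21 | 1·5+2·8 = 21
A: 3·6 = 18 | 1·6+2·6 = 18
E: 3·6 = 18 | 1·2+2·8 = 18
R: 3·3 = 9 | 1·7+2·1 = 9
gcd(3,1,2) = 1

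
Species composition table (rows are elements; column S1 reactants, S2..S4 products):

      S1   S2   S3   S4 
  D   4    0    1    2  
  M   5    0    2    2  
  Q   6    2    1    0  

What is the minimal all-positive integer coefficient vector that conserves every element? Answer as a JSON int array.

Coefficients: [2, 5, 2, 3]

D: 2·4 = 8 | 5·0+2·1+3·2 = 8
M: 2·5 = 10 | 5·0+2·2+3·2 = 10
Q: 2·6 = 12 | 5·2+2·1+3·0 = 12
gcd(2,5,2,3) = 1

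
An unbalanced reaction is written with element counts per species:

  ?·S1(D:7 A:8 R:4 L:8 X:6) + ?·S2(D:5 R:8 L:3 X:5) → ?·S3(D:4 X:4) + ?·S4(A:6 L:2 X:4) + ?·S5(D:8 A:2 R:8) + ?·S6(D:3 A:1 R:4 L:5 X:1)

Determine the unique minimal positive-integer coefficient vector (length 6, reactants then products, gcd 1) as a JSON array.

Coefficients: [4, 2, 3, 4, 1, 6]

D: 4·7+2·5 = 38 | 3·4+4·0+1·8+6·3 = 38
A: 4·8+2·0 = 32 | 3·0+4·6+1·2+6·1 = 32
R: 4·4+2·8 = 32 | 3·0+4·0+1·8+6·4 = 32
L: 4·8+2·3 = 38 | 3·0+4·2+1·0+6·5 = 38
X: 4·6+2·5 = 34 | 3·4+4·4+1·0+6·1 = 34
gcd(4,2,3,4,1,6) = 1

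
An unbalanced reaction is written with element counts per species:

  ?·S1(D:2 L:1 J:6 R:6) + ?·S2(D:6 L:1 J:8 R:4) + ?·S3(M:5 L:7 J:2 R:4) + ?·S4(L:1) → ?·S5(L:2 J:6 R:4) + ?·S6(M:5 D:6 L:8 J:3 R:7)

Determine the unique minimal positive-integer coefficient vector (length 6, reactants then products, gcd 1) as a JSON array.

M: 3·0+1·0+2·5+6·0 = 10 | 4·0+2·5 = 10
D: 3·2+1·6+2·0+6·0 = 12 | 4·0+2·6 = 12
L: 3·1+1·1+2·7+6·1 = 24 | 4·2+2·8 = 24
J: 3·6+1·8+2·2+6·0 = 30 | 4·6+2·3 = 30
R: 3·6+1·4+2·4+6·0 = 30 | 4·4+2·7 = 30
gcd(3,1,2,6,4,2) = 1

Coefficients: [3, 1, 2, 6, 4, 2]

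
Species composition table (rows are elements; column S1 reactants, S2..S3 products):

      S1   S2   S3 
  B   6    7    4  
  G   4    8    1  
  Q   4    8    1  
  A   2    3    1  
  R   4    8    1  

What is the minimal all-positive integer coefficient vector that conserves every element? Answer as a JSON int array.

B: 5·6 = 30 | 2·7+4·4 = 30
G: 5·4 = 20 | 2·8+4·1 = 20
Q: 5·4 = 20 | 2·8+4·1 = 20
A: 5·2 = 10 | 2·3+4·1 = 10
R: 5·4 = 20 | 2·8+4·1 = 20
gcd(5,2,4) = 1

Coefficients: [5, 2, 4]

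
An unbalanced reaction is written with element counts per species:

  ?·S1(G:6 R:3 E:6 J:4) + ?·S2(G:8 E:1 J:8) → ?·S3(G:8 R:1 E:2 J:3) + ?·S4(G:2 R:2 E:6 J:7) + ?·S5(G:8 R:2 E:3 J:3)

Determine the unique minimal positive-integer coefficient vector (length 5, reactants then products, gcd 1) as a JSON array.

G: 5·6+2·8 = 46 | 1·8+3·2+4·8 = 46
R: 5·3+2·0 = 15 | 1·1+3·2+4·2 = 15
E: 5·6+2·1 = 32 | 1·2+3·6+4·3 = 32
J: 5·4+2·8 = 36 | 1·3+3·7+4·3 = 36
gcd(5,2,1,3,4) = 1

Coefficients: [5, 2, 1, 3, 4]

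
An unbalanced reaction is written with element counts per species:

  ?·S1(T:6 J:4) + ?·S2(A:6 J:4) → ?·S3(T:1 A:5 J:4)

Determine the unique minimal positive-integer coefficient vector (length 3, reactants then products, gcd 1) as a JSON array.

Coefficients: [1, 5, 6]

T: 1·6+5·0 = 6 | 6·1 = 6
A: 1·0+5·6 = 30 | 6·5 = 30
J: 1·4+5·4 = 24 | 6·4 = 24
gcd(1,5,6) = 1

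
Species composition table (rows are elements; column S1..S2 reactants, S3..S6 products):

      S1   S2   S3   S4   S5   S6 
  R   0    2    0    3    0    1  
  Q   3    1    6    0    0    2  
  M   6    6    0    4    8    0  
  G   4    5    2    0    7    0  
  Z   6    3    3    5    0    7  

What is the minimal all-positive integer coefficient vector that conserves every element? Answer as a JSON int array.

Coefficients: [4, 6, 2, 3, 6, 3]

R: 4·0+6·2 = 12 | 2·0+3·3+6·0+3·1 = 12
Q: 4·3+6·1 = 18 | 2·6+3·0+6·0+3·2 = 18
M: 4·6+6·6 = 60 | 2·0+3·4+6·8+3·0 = 60
G: 4·4+6·5 = 46 | 2·2+3·0+6·7+3·0 = 46
Z: 4·6+6·3 = 42 | 2·3+3·5+6·0+3·7 = 42
gcd(4,6,2,3,6,3) = 1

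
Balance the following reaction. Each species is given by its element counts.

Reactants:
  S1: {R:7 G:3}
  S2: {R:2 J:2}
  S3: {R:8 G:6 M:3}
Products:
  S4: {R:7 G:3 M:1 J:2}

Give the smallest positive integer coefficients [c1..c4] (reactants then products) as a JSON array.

R: 1·7+3·2+1·8 = 21 | 3·7 = 21
G: 1·3+3·0+1·6 = 9 | 3·3 = 9
M: 1·0+3·0+1·3 = 3 | 3·1 = 3
J: 1·0+3·2+1·0 = 6 | 3·2 = 6
gcd(1,3,1,3) = 1

Coefficients: [1, 3, 1, 3]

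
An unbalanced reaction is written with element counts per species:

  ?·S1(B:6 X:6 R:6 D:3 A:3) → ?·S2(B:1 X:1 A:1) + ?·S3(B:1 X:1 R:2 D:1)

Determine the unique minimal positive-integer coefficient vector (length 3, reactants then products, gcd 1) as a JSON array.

B: 1·6 = 6 | 3·1+3·1 = 6
X: 1·6 = 6 | 3·1+3·1 = 6
R: 1·6 = 6 | 3·0+3·2 = 6
D: 1·3 = 3 | 3·0+3·1 = 3
A: 1·3 = 3 | 3·1+3·0 = 3
gcd(1,3,3) = 1

Coefficients: [1, 3, 3]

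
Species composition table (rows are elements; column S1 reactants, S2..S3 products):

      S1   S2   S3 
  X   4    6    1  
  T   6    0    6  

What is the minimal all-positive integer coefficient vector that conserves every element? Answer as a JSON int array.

X: 2·4 = 8 | 1·6+2·1 = 8
T: 2·6 = 12 | 1·0+2·6 = 12
gcd(2,1,2) = 1

Coefficients: [2, 1, 2]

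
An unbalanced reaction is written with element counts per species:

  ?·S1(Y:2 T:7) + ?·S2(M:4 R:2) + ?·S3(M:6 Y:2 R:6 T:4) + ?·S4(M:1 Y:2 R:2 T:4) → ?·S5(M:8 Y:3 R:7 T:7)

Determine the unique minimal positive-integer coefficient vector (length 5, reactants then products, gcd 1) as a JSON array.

Coefficients: [2, 4, 5, 2, 6]

M: 2·0+4·4+5·6+2·1 = 48 | 6·8 = 48
Y: 2·2+4·0+5·2+2·2 = 18 | 6·3 = 18
R: 2·0+4·2+5·6+2·2 = 42 | 6·7 = 42
T: 2·7+4·0+5·4+2·4 = 42 | 6·7 = 42
gcd(2,4,5,2,6) = 1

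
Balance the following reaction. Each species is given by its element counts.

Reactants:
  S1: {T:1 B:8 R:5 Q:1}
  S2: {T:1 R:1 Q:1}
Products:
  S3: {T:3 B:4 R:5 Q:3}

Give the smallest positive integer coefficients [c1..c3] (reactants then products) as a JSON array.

T: 1·1+5·1 = 6 | 2·3 = 6
B: 1·8+5·0 = 8 | 2·4 = 8
R: 1·5+5·1 = 10 | 2·5 = 10
Q: 1·1+5·1 = 6 | 2·3 = 6
gcd(1,5,2) = 1

Coefficients: [1, 5, 2]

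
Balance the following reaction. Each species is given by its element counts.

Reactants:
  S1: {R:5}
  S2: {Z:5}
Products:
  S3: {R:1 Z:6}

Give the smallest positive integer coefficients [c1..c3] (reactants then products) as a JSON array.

R: 1·5+6·0 = 5 | 5·1 = 5
Z: 1·0+6·5 = 30 | 5·6 = 30
gcd(1,6,5) = 1

Coefficients: [1, 6, 5]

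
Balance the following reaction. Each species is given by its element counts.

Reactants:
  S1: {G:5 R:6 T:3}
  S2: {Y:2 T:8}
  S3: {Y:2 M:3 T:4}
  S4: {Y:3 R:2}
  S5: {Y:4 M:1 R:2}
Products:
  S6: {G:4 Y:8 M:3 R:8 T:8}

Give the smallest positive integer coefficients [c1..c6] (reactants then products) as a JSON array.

Coefficients: [4, 2, 3, 2, 6, 5]

G: 4·5+2·0+3·0+2·0+6·0 = 20 | 5·4 = 20
Y: 4·0+2·2+3·2+2·3+6·4 = 40 | 5·8 = 40
M: 4·0+2·0+3·3+2·0+6·1 = 15 | 5·3 = 15
R: 4·6+2·0+3·0+2·2+6·2 = 40 | 5·8 = 40
T: 4·3+2·8+3·4+2·0+6·0 = 40 | 5·8 = 40
gcd(4,2,3,2,6,5) = 1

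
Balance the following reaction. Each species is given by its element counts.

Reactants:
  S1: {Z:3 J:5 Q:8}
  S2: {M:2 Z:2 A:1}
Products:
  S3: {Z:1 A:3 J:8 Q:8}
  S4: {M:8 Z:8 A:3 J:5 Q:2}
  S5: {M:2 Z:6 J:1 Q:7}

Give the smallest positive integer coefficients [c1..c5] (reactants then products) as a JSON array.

M: 3·0+6·2 = 12 | 1·0+1·8+2·2 = 12
Z: 3·3+6·2 = 21 | 1·1+1·8+2·6 = 21
A: 3·0+6·1 = 6 | 1·3+1·3+2·0 = 6
J: 3·5+6·0 = 15 | 1·8+1·5+2·1 = 15
Q: 3·8+6·0 = 24 | 1·8+1·2+2·7 = 24
gcd(3,6,1,1,2) = 1

Coefficients: [3, 6, 1, 1, 2]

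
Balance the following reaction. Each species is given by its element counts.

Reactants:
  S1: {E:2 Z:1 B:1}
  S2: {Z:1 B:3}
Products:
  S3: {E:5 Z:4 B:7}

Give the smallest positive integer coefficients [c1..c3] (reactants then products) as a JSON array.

E: 5·2+3·0 = 10 | 2·5 = 10
Z: 5·1+3·1 = 8 | 2·4 = 8
B: 5·1+3·3 = 14 | 2·7 = 14
gcd(5,3,2) = 1

Coefficients: [5, 3, 2]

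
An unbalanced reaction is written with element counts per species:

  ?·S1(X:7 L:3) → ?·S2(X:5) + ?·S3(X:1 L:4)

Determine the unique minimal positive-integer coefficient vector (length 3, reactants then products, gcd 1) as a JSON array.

X: 4·7 = 28 | 5·5+3·1 = 28
L: 4·3 = 12 | 5·0+3·4 = 12
gcd(4,5,3) = 1

Coefficients: [4, 5, 3]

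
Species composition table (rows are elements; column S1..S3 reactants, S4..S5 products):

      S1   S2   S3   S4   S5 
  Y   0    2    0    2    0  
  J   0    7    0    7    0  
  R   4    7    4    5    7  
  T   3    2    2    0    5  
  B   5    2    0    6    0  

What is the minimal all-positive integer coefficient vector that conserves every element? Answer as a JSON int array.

Coefficients: [4, 5, 4, 5, 6]

Y: 4·0+5·2+4·0 = 10 | 5·2+6·0 = 10
J: 4·0+5·7+4·0 = 35 | 5·7+6·0 = 35
R: 4·4+5·7+4·4 = 67 | 5·5+6·7 = 67
T: 4·3+5·2+4·2 = 30 | 5·0+6·5 = 30
B: 4·5+5·2+4·0 = 30 | 5·6+6·0 = 30
gcd(4,5,4,5,6) = 1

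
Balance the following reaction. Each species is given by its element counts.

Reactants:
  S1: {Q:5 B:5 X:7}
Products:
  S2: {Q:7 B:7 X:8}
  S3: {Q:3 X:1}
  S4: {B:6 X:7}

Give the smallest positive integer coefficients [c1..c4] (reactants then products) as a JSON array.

Q: 5·5 = 25 | 1·7+6·3+3·0 = 25
B: 5·5 = 25 | 1·7+6·0+3·6 = 25
X: 5·7 = 35 | 1·8+6·1+3·7 = 35
gcd(5,1,6,3) = 1

Coefficients: [5, 1, 6, 3]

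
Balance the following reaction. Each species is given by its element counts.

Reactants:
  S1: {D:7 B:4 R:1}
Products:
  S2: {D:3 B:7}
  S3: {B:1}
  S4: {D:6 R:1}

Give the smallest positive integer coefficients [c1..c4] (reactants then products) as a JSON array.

Coefficients: [3, 1, 5, 3]

D: 3·7 = 21 | 1·3+5·0+3·6 = 21
B: 3·4 = 12 | 1·7+5·1+3·0 = 12
R: 3·1 = 3 | 1·0+5·0+3·1 = 3
gcd(3,1,5,3) = 1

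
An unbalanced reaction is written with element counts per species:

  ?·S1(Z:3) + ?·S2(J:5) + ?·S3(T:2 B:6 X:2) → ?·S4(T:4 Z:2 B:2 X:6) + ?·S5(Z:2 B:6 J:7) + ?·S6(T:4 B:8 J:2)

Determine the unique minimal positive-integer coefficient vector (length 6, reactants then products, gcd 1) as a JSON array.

Coefficients: [4, 6, 6, 2, 4, 1]

T: 4·0+6·0+6·2 = 12 | 2·4+4·0+1·4 = 12
Z: 4·3+6·0+6·0 = 12 | 2·2+4·2+1·0 = 12
B: 4·0+6·0+6·6 = 36 | 2·2+4·6+1·8 = 36
J: 4·0+6·5+6·0 = 30 | 2·0+4·7+1·2 = 30
X: 4·0+6·0+6·2 = 12 | 2·6+4·0+1·0 = 12
gcd(4,6,6,2,4,1) = 1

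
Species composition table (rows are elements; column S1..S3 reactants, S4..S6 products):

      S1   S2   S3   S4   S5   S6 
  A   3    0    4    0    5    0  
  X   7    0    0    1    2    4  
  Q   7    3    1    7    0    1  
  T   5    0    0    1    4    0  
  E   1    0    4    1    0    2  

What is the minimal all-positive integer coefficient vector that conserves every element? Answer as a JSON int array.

A: 6·3+1·0+3·4 = 30 | 6·0+6·5+6·0 = 30
X: 6·7+1·0+3·0 = 42 | 6·1+6·2+6·4 = 42
Q: 6·7+1·3+3·1 = 48 | 6·7+6·0+6·1 = 48
T: 6·5+1·0+3·0 = 30 | 6·1+6·4+6·0 = 30
E: 6·1+1·0+3·4 = 18 | 6·1+6·0+6·2 = 18
gcd(6,1,3,6,6,6) = 1

Coefficients: [6, 1, 3, 6, 6, 6]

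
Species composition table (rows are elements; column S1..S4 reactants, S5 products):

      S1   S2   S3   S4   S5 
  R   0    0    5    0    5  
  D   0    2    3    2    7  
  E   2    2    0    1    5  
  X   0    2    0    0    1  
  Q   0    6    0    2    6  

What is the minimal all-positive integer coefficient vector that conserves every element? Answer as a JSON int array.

R: 5·0+2·0+4·5+6·0 = 20 | 4·5 = 20
D: 5·0+2·2+4·3+6·2 = 28 | 4·7 = 28
E: 5·2+2·2+4·0+6·1 = 20 | 4·5 = 20
X: 5·0+2·2+4·0+6·0 = 4 | 4·1 = 4
Q: 5·0+2·6+4·0+6·2 = 24 | 4·6 = 24
gcd(5,2,4,6,4) = 1

Coefficients: [5, 2, 4, 6, 4]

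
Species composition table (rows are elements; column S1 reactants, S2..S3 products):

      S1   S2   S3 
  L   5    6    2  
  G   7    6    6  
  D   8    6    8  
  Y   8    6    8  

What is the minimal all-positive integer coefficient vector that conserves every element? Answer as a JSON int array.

Coefficients: [6, 4, 3]

L: 6·5 = 30 | 4·6+3·2 = 30
G: 6·7 = 42 | 4·6+3·6 = 42
D: 6·8 = 48 | 4·6+3·8 = 48
Y: 6·8 = 48 | 4·6+3·8 = 48
gcd(6,4,3) = 1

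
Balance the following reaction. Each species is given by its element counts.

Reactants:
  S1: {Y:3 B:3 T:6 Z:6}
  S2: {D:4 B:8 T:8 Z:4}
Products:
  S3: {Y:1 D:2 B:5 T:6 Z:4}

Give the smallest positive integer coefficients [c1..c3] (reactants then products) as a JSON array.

Y: 2·3+3·0 = 6 | 6·1 = 6
D: 2·0+3·4 = 12 | 6·2 = 12
B: 2·3+3·8 = 30 | 6·5 = 30
T: 2·6+3·8 = 36 | 6·6 = 36
Z: 2·6+3·4 = 24 | 6·4 = 24
gcd(2,3,6) = 1

Coefficients: [2, 3, 6]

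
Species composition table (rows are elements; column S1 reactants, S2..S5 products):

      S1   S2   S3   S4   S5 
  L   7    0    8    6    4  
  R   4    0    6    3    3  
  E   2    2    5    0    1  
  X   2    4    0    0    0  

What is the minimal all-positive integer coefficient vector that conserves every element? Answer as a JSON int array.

Coefficients: [6, 3, 1, 5, 1]

L: 6·7 = 42 | 3·0+1·8+5·6+1·4 = 42
R: 6·4 = 24 | 3·0+1·6+5·3+1·3 = 24
E: 6·2 = 12 | 3·2+1·5+5·0+1·1 = 12
X: 6·2 = 12 | 3·4+1·0+5·0+1·0 = 12
gcd(6,3,1,5,1) = 1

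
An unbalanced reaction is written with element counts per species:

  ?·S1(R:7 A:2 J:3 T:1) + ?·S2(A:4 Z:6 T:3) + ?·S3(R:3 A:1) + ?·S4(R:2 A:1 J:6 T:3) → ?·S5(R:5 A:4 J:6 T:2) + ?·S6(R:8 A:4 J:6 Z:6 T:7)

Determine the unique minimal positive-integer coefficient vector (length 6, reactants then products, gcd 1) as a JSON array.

Coefficients: [2, 3, 6, 6, 4, 3]

R: 2·7+3·0+6·3+6·2 = 44 | 4·5+3·8 = 44
A: 2·2+3·4+6·1+6·1 = 28 | 4·4+3·4 = 28
J: 2·3+3·0+6·0+6·6 = 42 | 4·6+3·6 = 42
Z: 2·0+3·6+6·0+6·0 = 18 | 4·0+3·6 = 18
T: 2·1+3·3+6·0+6·3 = 29 | 4·2+3·7 = 29
gcd(2,3,6,6,4,3) = 1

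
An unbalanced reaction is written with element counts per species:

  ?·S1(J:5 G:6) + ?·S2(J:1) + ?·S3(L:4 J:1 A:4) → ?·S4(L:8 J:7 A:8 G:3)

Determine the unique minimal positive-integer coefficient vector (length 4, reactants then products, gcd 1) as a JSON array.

L: 1·0+5·0+4·4 = 16 | 2·8 = 16
J: 1·5+5·1+4·1 = 14 | 2·7 = 14
A: 1·0+5·0+4·4 = 16 | 2·8 = 16
G: 1·6+5·0+4·0 = 6 | 2·3 = 6
gcd(1,5,4,2) = 1

Coefficients: [1, 5, 4, 2]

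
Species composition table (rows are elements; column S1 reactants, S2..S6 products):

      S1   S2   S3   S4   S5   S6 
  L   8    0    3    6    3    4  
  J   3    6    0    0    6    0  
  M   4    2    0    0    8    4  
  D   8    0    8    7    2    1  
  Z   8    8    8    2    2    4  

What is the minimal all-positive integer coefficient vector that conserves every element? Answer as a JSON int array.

Coefficients: [6, 2, 1, 5, 1, 3]

L: 6·8 = 48 | 2·0+1·3+5·6+1·3+3·4 = 48
J: 6·3 = 18 | 2·6+1·0+5·0+1·6+3·0 = 18
M: 6·4 = 24 | 2·2+1·0+5·0+1·8+3·4 = 24
D: 6·8 = 48 | 2·0+1·8+5·7+1·2+3·1 = 48
Z: 6·8 = 48 | 2·8+1·8+5·2+1·2+3·4 = 48
gcd(6,2,1,5,1,3) = 1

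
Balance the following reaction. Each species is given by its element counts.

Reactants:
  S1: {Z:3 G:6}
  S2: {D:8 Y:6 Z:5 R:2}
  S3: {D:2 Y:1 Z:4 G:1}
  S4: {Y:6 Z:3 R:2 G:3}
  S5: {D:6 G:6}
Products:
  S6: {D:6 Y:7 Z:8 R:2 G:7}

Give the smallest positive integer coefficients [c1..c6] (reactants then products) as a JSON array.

D: 1·0+1·8+5·2+4·0+2·6 = 30 | 5·6 = 30
Y: 1·0+1·6+5·1+4·6+2·0 = 35 | 5·7 = 35
Z: 1·3+1·5+5·4+4·3+2·0 = 40 | 5·8 = 40
R: 1·0+1·2+5·0+4·2+2·0 = 10 | 5·2 = 10
G: 1·6+1·0+5·1+4·3+2·6 = 35 | 5·7 = 35
gcd(1,1,5,4,2,5) = 1

Coefficients: [1, 1, 5, 4, 2, 5]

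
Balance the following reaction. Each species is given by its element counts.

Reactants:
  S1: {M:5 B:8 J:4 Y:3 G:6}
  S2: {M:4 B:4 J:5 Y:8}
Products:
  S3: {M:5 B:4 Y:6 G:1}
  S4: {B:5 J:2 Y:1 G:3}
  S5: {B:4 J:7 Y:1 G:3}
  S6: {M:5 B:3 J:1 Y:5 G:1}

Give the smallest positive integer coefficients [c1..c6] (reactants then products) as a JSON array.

M: 5·5+5·4 = 45 | 3·5+2·0+5·0+6·5 = 45
B: 5·8+5·4 = 60 | 3·4+2·5+5·4+6·3 = 60
J: 5·4+5·5 = 45 | 3·0+2·2+5·7+6·1 = 45
Y: 5·3+5·8 = 55 | 3·6+2·1+5·1+6·5 = 55
G: 5·6+5·0 = 30 | 3·1+2·3+5·3+6·1 = 30
gcd(5,5,3,2,5,6) = 1

Coefficients: [5, 5, 3, 2, 5, 6]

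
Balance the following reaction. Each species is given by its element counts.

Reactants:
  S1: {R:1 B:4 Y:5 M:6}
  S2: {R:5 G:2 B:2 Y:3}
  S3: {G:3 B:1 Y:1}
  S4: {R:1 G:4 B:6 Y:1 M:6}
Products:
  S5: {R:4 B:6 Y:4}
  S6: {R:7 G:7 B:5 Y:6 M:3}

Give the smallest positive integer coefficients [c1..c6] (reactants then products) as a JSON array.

Coefficients: [1, 6, 4, 1, 1, 4]

R: 1·1+6·5+4·0+1·1 = 32 | 1·4+4·7 = 32
G: 1·0+6·2+4·3+1·4 = 28 | 1·0+4·7 = 28
B: 1·4+6·2+4·1+1·6 = 26 | 1·6+4·5 = 26
Y: 1·5+6·3+4·1+1·1 = 28 | 1·4+4·6 = 28
M: 1·6+6·0+4·0+1·6 = 12 | 1·0+4·3 = 12
gcd(1,6,4,1,1,4) = 1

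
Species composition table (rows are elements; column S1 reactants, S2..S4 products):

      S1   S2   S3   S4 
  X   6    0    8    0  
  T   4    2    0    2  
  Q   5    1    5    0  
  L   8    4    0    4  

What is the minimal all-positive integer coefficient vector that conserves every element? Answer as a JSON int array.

X: 4·6 = 24 | 5·0+3·8+3·0 = 24
T: 4·4 = 16 | 5·2+3·0+3·2 = 16
Q: 4·5 = 20 | 5·1+3·5+3·0 = 20
L: 4·8 = 32 | 5·4+3·0+3·4 = 32
gcd(4,5,3,3) = 1

Coefficients: [4, 5, 3, 3]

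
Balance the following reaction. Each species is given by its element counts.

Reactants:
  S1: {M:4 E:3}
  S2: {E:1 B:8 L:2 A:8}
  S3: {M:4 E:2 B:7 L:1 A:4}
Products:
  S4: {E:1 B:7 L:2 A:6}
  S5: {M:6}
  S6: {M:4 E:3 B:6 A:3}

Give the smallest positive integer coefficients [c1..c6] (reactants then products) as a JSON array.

Coefficients: [1, 3, 6, 6, 2, 4]

M: 1·4+3·0+6·4 = 28 | 6·0+2·6+4·4 = 28
E: 1·3+3·1+6·2 = 18 | 6·1+2·0+4·3 = 18
B: 1·0+3·8+6·7 = 66 | 6·7+2·0+4·6 = 66
L: 1·0+3·2+6·1 = 12 | 6·2+2·0+4·0 = 12
A: 1·0+3·8+6·4 = 48 | 6·6+2·0+4·3 = 48
gcd(1,3,6,6,2,4) = 1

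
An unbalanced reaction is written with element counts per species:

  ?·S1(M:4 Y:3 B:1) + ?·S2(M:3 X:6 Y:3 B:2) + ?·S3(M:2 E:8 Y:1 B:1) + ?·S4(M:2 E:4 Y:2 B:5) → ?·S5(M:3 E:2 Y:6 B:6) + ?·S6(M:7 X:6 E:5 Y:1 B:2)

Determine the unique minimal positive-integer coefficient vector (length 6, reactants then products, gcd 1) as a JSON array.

M: 5·4+4·3+1·2+6·2 = 46 | 6·3+4·7 = 46
X: 5·0+4·6+1·0+6·0 = 24 | 6·0+4·6 = 24
E: 5·0+4·0+1·8+6·4 = 32 | 6·2+4·5 = 32
Y: 5·3+4·3+1·1+6·2 = 40 | 6·6+4·1 = 40
B: 5·1+4·2+1·1+6·5 = 44 | 6·6+4·2 = 44
gcd(5,4,1,6,6,4) = 1

Coefficients: [5, 4, 1, 6, 6, 4]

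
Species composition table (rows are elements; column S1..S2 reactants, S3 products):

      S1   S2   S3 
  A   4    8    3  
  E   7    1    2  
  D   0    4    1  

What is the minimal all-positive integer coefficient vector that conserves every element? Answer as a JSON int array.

A: 1·4+1·8 = 12 | 4·3 = 12
E: 1·7+1·1 = 8 | 4·2 = 8
D: 1·0+1·4 = 4 | 4·1 = 4
gcd(1,1,4) = 1

Coefficients: [1, 1, 4]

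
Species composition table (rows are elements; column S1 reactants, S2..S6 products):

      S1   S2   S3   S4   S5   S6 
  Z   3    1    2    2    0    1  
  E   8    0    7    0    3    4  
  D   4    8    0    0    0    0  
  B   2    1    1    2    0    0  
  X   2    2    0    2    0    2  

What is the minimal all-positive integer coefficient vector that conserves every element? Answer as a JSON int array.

Z: 6·3 = 18 | 3·1+5·2+2·2+3·0+1·1 = 18
E: 6·8 = 48 | 3·0+5·7+2·0+3·3+1·4 = 48
D: 6·4 = 24 | 3·8+5·0+2·0+3·0+1·0 = 24
B: 6·2 = 12 | 3·1+5·1+2·2+3·0+1·0 = 12
X: 6·2 = 12 | 3·2+5·0+2·2+3·0+1·2 = 12
gcd(6,3,5,2,3,1) = 1

Coefficients: [6, 3, 5, 2, 3, 1]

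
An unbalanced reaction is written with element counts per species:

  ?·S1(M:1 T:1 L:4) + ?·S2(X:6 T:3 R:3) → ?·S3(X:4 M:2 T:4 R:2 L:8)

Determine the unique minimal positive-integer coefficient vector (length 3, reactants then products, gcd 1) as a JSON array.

X: 6·0+2·6 = 12 | 3·4 = 12
M: 6·1+2·0 = 6 | 3·2 = 6
T: 6·1+2·3 = 12 | 3·4 = 12
R: 6·0+2·3 = 6 | 3·2 = 6
L: 6·4+2·0 = 24 | 3·8 = 24
gcd(6,2,3) = 1

Coefficients: [6, 2, 3]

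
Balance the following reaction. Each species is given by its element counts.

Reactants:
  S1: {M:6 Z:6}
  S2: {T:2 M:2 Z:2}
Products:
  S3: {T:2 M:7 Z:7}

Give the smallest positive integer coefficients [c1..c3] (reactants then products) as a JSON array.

T: 5·0+6·2 = 12 | 6·2 = 12
M: 5·6+6·2 = 42 | 6·7 = 42
Z: 5·6+6·2 = 42 | 6·7 = 42
gcd(5,6,6) = 1

Coefficients: [5, 6, 6]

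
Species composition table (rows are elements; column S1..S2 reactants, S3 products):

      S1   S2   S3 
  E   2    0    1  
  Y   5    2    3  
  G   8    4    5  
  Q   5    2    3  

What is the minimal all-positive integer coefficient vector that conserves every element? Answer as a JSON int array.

E: 2·2+1·0 = 4 | 4·1 = 4
Y: 2·5+1·2 = 12 | 4·3 = 12
G: 2·8+1·4 = 20 | 4·5 = 20
Q: 2·5+1·2 = 12 | 4·3 = 12
gcd(2,1,4) = 1

Coefficients: [2, 1, 4]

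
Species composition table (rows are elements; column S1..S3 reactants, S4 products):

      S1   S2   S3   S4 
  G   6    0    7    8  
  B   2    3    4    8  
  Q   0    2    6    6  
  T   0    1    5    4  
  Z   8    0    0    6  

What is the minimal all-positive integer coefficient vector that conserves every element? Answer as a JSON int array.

Coefficients: [3, 6, 2, 4]

G: 3·6+6·0+2·7 = 32 | 4·8 = 32
B: 3·2+6·3+2·4 = 32 | 4·8 = 32
Q: 3·0+6·2+2·6 = 24 | 4·6 = 24
T: 3·0+6·1+2·5 = 16 | 4·4 = 16
Z: 3·8+6·0+2·0 = 24 | 4·6 = 24
gcd(3,6,2,4) = 1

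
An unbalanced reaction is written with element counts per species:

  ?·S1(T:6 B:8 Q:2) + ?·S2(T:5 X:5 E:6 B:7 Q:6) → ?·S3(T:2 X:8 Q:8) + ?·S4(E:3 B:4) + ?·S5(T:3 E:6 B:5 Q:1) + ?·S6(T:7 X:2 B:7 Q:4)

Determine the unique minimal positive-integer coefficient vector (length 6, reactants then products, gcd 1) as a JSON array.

T: 5·6+4·5 = 50 | 1·2+4·0+2·3+6·7 = 50
X: 5·0+4·5 = 20 | 1·8+4·0+2·0+6·2 = 20
E: 5·0+4·6 = 24 | 1·0+4·3+2·6+6·0 = 24
B: 5·8+4·7 = 68 | 1·0+4·4+2·5+6·7 = 68
Q: 5·2+4·6 = 34 | 1·8+4·0+2·1+6·4 = 34
gcd(5,4,1,4,2,6) = 1

Coefficients: [5, 4, 1, 4, 2, 6]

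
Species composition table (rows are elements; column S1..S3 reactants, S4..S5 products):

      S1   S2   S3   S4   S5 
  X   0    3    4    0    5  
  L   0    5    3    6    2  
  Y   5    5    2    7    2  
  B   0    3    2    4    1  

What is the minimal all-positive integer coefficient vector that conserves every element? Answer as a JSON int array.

X: 1·0+4·3+2·4 = 20 | 3·0+4·5 = 20
L: 1·0+4·5+2·3 = 26 | 3·6+4·2 = 26
Y: 1·5+4·5+2·2 = 29 | 3·7+4·2 = 29
B: 1·0+4·3+2·2 = 16 | 3·4+4·1 = 16
gcd(1,4,2,3,4) = 1

Coefficients: [1, 4, 2, 3, 4]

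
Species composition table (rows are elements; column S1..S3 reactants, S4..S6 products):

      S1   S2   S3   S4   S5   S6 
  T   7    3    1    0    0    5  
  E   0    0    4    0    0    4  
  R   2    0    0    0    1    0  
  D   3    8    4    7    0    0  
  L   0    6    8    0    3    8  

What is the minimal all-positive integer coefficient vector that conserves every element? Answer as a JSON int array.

Coefficients: [2, 2, 5, 6, 4, 5]

T: 2·7+2·3+5·1 = 25 | 6·0+4·0+5·5 = 25
E: 2·0+2·0+5·4 = 20 | 6·0+4·0+5·4 = 20
R: 2·2+2·0+5·0 = 4 | 6·0+4·1+5·0 = 4
D: 2·3+2·8+5·4 = 42 | 6·7+4·0+5·0 = 42
L: 2·0+2·6+5·8 = 52 | 6·0+4·3+5·8 = 52
gcd(2,2,5,6,4,5) = 1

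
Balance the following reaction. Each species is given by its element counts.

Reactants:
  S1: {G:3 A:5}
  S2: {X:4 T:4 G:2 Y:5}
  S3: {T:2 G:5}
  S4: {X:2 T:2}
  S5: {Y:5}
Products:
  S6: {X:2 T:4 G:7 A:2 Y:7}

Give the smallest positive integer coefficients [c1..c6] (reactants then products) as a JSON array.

Coefficients: [2, 2, 5, 1, 5, 5]

X: 2·0+2·4+5·0+1·2+5·0 = 10 | 5·2 = 10
T: 2·0+2·4+5·2+1·2+5·0 = 20 | 5·4 = 20
G: 2·3+2·2+5·5+1·0+5·0 = 35 | 5·7 = 35
A: 2·5+2·0+5·0+1·0+5·0 = 10 | 5·2 = 10
Y: 2·0+2·5+5·0+1·0+5·5 = 35 | 5·7 = 35
gcd(2,2,5,1,5,5) = 1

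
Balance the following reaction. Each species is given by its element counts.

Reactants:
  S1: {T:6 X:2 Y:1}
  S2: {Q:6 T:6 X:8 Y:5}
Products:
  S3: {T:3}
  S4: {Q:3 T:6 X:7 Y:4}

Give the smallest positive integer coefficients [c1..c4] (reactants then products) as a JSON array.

Q: 3·0+1·6 = 6 | 4·0+2·3 = 6
T: 3·6+1·6 = 24 | 4·3+2·6 = 24
X: 3·2+1·8 = 14 | 4·0+2·7 = 14
Y: 3·1+1·5 = 8 | 4·0+2·4 = 8
gcd(3,1,4,2) = 1

Coefficients: [3, 1, 4, 2]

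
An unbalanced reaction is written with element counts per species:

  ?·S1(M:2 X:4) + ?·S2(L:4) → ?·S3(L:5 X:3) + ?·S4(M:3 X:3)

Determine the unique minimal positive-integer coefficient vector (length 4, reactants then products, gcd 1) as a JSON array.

L: 6·0+5·4 = 20 | 4·5+4·0 = 20
M: 6·2+5·0 = 12 | 4·0+4·3 = 12
X: 6·4+5·0 = 24 | 4·3+4·3 = 24
gcd(6,5,4,4) = 1

Coefficients: [6, 5, 4, 4]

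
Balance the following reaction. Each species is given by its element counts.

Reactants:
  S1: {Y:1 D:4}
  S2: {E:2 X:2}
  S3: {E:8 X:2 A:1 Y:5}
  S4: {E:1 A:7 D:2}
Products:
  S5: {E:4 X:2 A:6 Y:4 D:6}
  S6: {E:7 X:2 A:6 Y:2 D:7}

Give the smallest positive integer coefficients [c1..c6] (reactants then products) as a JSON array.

Coefficients: [6, 3, 2, 4, 3, 2]

E: 6·0+3·2+2·8+4·1 = 26 | 3·4+2·7 = 26
X: 6·0+3·2+2·2+4·0 = 10 | 3·2+2·2 = 10
A: 6·0+3·0+2·1+4·7 = 30 | 3·6+2·6 = 30
Y: 6·1+3·0+2·5+4·0 = 16 | 3·4+2·2 = 16
D: 6·4+3·0+2·0+4·2 = 32 | 3·6+2·7 = 32
gcd(6,3,2,4,3,2) = 1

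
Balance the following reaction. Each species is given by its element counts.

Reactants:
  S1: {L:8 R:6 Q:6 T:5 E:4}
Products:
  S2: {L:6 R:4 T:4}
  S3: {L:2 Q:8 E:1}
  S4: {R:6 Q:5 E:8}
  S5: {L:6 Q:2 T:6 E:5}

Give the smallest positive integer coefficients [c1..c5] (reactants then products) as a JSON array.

L: 6·8 = 48 | 6·6+3·2+2·0+1·6 = 48
R: 6·6 = 36 | 6·4+3·0+2·6+1·0 = 36
Q: 6·6 = 36 | 6·0+3·8+2·5+1·2 = 36
T: 6·5 = 30 | 6·4+3·0+2·0+1·6 = 30
E: 6·4 = 24 | 6·0+3·1+2·8+1·5 = 24
gcd(6,6,3,2,1) = 1

Coefficients: [6, 6, 3, 2, 1]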